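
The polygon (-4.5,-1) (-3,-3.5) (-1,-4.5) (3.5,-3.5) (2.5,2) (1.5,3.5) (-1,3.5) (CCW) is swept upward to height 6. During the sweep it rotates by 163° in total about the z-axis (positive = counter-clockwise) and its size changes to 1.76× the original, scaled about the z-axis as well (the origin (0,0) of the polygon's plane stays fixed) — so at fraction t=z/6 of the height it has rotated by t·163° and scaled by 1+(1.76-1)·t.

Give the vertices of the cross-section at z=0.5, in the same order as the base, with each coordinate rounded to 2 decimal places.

Cross-section at z=0.5: (-4.40,-2.16) (-2.23,-4.37) (0.09,-4.90) (4.49,-2.74) (2.08,2.69) (0.68,3.99) (-1.91,3.37)

t = z/height = 0.5/6 = 0.0833333
s = 1 + (scale-1)·z/height = 1 + (1.76-1)·0.5/6 = 1.063333
θ = twist·z/height = 163°·0.5/6 = 13.5833° = 0.237074 rad
cos θ = 0.972029, sin θ = 0.234859 (intermediates below are computed at full precision and shown rounded to 5 d.p.)
v1: (-4.5,-1) → rotate → (-4.13927,-2.02890) → ×s → (-4.40143,-2.15739) → (-4.40,-2.16)
v2: (-3,-3.5) → rotate → (-2.09408,-4.10668) → ×s → (-2.22671,-4.36677) → (-2.23,-4.37)
v3: (-1,-4.5) → rotate → (0.08484,-4.60899) → ×s → (0.09021,-4.90089) → (0.09,-4.90)
v4: (3.5,-3.5) → rotate → (4.22411,-2.58009) → ×s → (4.49164,-2.74350) → (4.49,-2.74)
v5: (2.5,2) → rotate → (1.96035,2.53121) → ×s → (2.08451,2.69152) → (2.08,2.69)
v6: (1.5,3.5) → rotate → (0.63604,3.75439) → ×s → (0.67632,3.99217) → (0.68,3.99)
v7: (-1,3.5) → rotate → (-1.79404,3.16724) → ×s → (-1.90766,3.36784) → (-1.91,3.37)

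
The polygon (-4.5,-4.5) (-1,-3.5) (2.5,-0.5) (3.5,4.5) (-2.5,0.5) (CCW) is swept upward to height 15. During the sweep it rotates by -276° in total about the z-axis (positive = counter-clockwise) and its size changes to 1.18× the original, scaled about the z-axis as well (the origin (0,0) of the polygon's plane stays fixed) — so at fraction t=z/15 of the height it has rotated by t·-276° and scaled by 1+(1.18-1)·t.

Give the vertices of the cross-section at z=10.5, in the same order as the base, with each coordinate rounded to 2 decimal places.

t = z/height = 10.5/15 = 0.7
s = 1 + (scale-1)·z/height = 1 + (1.18-1)·10.5/15 = 1.126000
θ = twist·z/height = -276°·10.5/15 = -193.2000° = -3.371976 rad
cos θ = -0.973579, sin θ = 0.228351 (intermediates below are computed at full precision and shown rounded to 5 d.p.)
v1: (-4.5,-4.5) → rotate → (5.40868,3.35353) → ×s → (6.09018,3.77607) → (6.09,3.78)
v2: (-1,-3.5) → rotate → (1.77281,3.17918) → ×s → (1.99618,3.57975) → (2.00,3.58)
v3: (2.5,-0.5) → rotate → (-2.31977,1.05767) → ×s → (-2.61206,1.19093) → (-2.61,1.19)
v4: (3.5,4.5) → rotate → (-4.43511,-3.58188) → ×s → (-4.99393,-4.03319) → (-4.99,-4.03)
v5: (-2.5,0.5) → rotate → (2.31977,-1.05767) → ×s → (2.61206,-1.19093) → (2.61,-1.19)

Cross-section at z=10.5: (6.09,3.78) (2.00,3.58) (-2.61,1.19) (-4.99,-4.03) (2.61,-1.19)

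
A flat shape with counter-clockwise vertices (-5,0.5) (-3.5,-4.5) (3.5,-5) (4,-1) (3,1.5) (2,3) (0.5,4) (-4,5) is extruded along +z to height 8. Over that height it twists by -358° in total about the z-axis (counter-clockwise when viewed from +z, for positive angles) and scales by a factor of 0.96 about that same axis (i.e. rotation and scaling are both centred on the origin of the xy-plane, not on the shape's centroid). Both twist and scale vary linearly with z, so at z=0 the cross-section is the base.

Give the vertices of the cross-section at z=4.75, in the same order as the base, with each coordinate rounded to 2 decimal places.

t = z/height = 4.75/8 = 0.59375
s = 1 + (scale-1)·z/height = 1 + (0.96-1)·4.75/8 = 0.976250
θ = twist·z/height = -358°·4.75/8 = -212.5625° = -3.709915 rad
cos θ = -0.842805, sin θ = 0.538219 (intermediates below are computed at full precision and shown rounded to 5 d.p.)
v1: (-5,0.5) → rotate → (3.94491,-3.11250) → ×s → (3.85122,-3.03858) → (3.85,-3.04)
v2: (-3.5,-4.5) → rotate → (5.37180,1.90885) → ×s → (5.24422,1.86352) → (5.24,1.86)
v3: (3.5,-5) → rotate → (-0.25872,6.09779) → ×s → (-0.25258,5.95297) → (-0.25,5.95)
v4: (4,-1) → rotate → (-2.83300,2.99568) → ×s → (-2.76572,2.92453) → (-2.77,2.92)
v5: (3,1.5) → rotate → (-3.33574,0.35045) → ×s → (-3.25652,0.34213) → (-3.26,0.34)
v6: (2,3) → rotate → (-3.30027,-1.45198) → ×s → (-3.22189,-1.41749) → (-3.22,-1.42)
v7: (0.5,4) → rotate → (-2.57428,-3.10211) → ×s → (-2.51314,-3.02843) → (-2.51,-3.03)
v8: (-4,5) → rotate → (0.68012,-6.36690) → ×s → (0.66397,-6.21569) → (0.66,-6.22)

Cross-section at z=4.75: (3.85,-3.04) (5.24,1.86) (-0.25,5.95) (-2.77,2.92) (-3.26,0.34) (-3.22,-1.42) (-2.51,-3.03) (0.66,-6.22)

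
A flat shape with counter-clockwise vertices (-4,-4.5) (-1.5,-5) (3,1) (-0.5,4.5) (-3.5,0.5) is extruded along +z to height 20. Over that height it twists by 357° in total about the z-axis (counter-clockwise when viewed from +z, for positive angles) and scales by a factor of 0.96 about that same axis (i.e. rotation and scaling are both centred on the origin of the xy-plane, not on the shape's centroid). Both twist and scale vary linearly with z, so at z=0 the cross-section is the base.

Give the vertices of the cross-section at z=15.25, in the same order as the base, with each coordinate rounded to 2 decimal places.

Cross-section at z=15.25: (-4.51,3.71) (-4.90,1.27) (1.08,-2.87) (4.34,0.65) (0.35,3.41)

t = z/height = 15.25/20 = 0.7625
s = 1 + (scale-1)·z/height = 1 + (0.96-1)·15.25/20 = 0.969500
θ = twist·z/height = 357°·15.25/20 = 272.2125° = 4.751004 rad
cos θ = 0.038606, sin θ = -0.999255 (intermediates below are computed at full precision and shown rounded to 5 d.p.)
v1: (-4,-4.5) → rotate → (-4.65107,3.82329) → ×s → (-4.50921,3.70668) → (-4.51,3.71)
v2: (-1.5,-5) → rotate → (-5.05418,1.30585) → ×s → (-4.90003,1.26602) → (-4.90,1.27)
v3: (3,1) → rotate → (1.11507,-2.95916) → ×s → (1.08106,-2.86890) → (1.08,-2.87)
v4: (-0.5,4.5) → rotate → (4.47734,0.67335) → ×s → (4.34078,0.65282) → (4.34,0.65)
v5: (-3.5,0.5) → rotate → (0.36451,3.51669) → ×s → (0.35339,3.40943) → (0.35,3.41)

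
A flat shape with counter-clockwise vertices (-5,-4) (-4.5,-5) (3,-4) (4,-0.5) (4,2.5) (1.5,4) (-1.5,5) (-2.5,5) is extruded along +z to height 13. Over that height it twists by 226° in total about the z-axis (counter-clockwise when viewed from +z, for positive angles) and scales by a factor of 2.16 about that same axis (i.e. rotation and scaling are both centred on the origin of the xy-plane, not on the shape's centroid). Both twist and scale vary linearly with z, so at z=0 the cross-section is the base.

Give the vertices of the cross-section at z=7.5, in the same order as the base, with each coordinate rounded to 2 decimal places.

t = z/height = 7.5/13 = 0.576923
s = 1 + (scale-1)·z/height = 1 + (2.16-1)·7.5/13 = 1.669231
θ = twist·z/height = 226°·7.5/13 = 130.3846° = 2.275641 rad
cos θ = -0.647915, sin θ = 0.761712 (intermediates below are computed at full precision and shown rounded to 5 d.p.)
v1: (-5,-4) → rotate → (6.28643,-1.21690) → ×s → (10.49350,-2.03129) → (10.49,-2.03)
v2: (-4.5,-5) → rotate → (6.72418,-0.18813) → ×s → (11.22421,-0.31403) → (11.22,-0.31)
v3: (3,-4) → rotate → (1.10310,4.87680) → ×s → (1.84133,8.14050) → (1.84,8.14)
v4: (4,-0.5) → rotate → (-2.21081,3.37081) → ×s → (-3.69034,5.62665) → (-3.69,5.63)
v5: (4,2.5) → rotate → (-4.49594,1.42706) → ×s → (-7.50477,2.38209) → (-7.50,2.38)
v6: (1.5,4) → rotate → (-4.01872,-1.44909) → ×s → (-6.70817,-2.41887) → (-6.71,-2.42)
v7: (-1.5,5) → rotate → (-2.83669,-4.38215) → ×s → (-4.73509,-7.31481) → (-4.74,-7.31)
v8: (-2.5,5) → rotate → (-2.18877,-5.14386) → ×s → (-3.65357,-8.58629) → (-3.65,-8.59)

Cross-section at z=7.5: (10.49,-2.03) (11.22,-0.31) (1.84,8.14) (-3.69,5.63) (-7.50,2.38) (-6.71,-2.42) (-4.74,-7.31) (-3.65,-8.59)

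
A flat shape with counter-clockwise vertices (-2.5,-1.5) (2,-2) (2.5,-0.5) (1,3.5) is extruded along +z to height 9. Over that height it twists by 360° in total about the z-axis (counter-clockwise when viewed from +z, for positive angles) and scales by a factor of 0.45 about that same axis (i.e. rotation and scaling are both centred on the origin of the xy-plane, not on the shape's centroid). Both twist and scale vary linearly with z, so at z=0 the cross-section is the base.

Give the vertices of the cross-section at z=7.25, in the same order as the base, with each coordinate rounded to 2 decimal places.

t = z/height = 7.25/9 = 0.805556
s = 1 + (scale-1)·z/height = 1 + (0.45-1)·7.25/9 = 0.556944
θ = twist·z/height = 360°·7.25/9 = 290.0000° = 5.061455 rad
cos θ = 0.342020, sin θ = -0.939693 (intermediates below are computed at full precision and shown rounded to 5 d.p.)
v1: (-2.5,-1.5) → rotate → (-2.26459,1.83620) → ×s → (-1.26125,1.02266) → (-1.26,1.02)
v2: (2,-2) → rotate → (-1.19534,-2.56343) → ×s → (-0.66574,-1.42769) → (-0.67,-1.43)
v3: (2.5,-0.5) → rotate → (0.38520,-2.52024) → ×s → (0.21454,-1.40363) → (0.21,-1.40)
v4: (1,3.5) → rotate → (3.63094,0.25738) → ×s → (2.02223,0.14335) → (2.02,0.14)

Cross-section at z=7.25: (-1.26,1.02) (-0.67,-1.43) (0.21,-1.40) (2.02,0.14)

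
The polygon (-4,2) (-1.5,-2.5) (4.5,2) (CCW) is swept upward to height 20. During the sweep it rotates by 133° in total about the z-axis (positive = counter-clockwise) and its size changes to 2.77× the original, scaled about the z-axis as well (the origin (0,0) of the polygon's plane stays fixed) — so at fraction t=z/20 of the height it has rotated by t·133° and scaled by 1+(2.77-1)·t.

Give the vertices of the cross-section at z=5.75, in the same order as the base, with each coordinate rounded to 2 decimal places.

t = z/height = 5.75/20 = 0.2875
s = 1 + (scale-1)·z/height = 1 + (2.77-1)·5.75/20 = 1.508875
θ = twist·z/height = 133°·5.75/20 = 38.2375° = 0.667370 rad
cos θ = 0.785452, sin θ = 0.618923 (intermediates below are computed at full precision and shown rounded to 5 d.p.)
v1: (-4,2) → rotate → (-4.37965,-0.90479) → ×s → (-6.60835,-1.36521) → (-6.61,-1.37)
v2: (-1.5,-2.5) → rotate → (0.36913,-2.89201) → ×s → (0.55697,-4.36369) → (0.56,-4.36)
v3: (4.5,2) → rotate → (2.29669,4.35606) → ×s → (3.46542,6.57274) → (3.47,6.57)

Cross-section at z=5.75: (-6.61,-1.37) (0.56,-4.36) (3.47,6.57)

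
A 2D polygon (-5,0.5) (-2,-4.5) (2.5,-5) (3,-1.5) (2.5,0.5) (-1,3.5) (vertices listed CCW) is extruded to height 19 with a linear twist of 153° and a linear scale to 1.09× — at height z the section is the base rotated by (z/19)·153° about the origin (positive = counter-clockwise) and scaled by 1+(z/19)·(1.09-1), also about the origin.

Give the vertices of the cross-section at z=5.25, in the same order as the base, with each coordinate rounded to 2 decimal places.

t = z/height = 5.25/19 = 0.276316
s = 1 + (scale-1)·z/height = 1 + (1.09-1)·5.25/19 = 1.024868
θ = twist·z/height = 153°·5.25/19 = 42.2763° = 0.737861 rad
cos θ = 0.739909, sin θ = 0.672707 (intermediates below are computed at full precision and shown rounded to 5 d.p.)
v1: (-5,0.5) → rotate → (-4.03590,-2.99358) → ×s → (-4.13627,-3.06802) → (-4.14,-3.07)
v2: (-2,-4.5) → rotate → (1.54736,-4.67500) → ×s → (1.58584,-4.79126) → (1.59,-4.79)
v3: (2.5,-5) → rotate → (5.21331,-2.01778) → ×s → (5.34295,-2.06796) → (5.34,-2.07)
v4: (3,-1.5) → rotate → (3.22879,0.90826) → ×s → (3.30908,0.93084) → (3.31,0.93)
v5: (2.5,0.5) → rotate → (1.51342,2.05172) → ×s → (1.55106,2.10274) → (1.55,2.10)
v6: (-1,3.5) → rotate → (-3.09438,1.91698) → ×s → (-3.17134,1.96465) → (-3.17,1.96)

Cross-section at z=5.25: (-4.14,-3.07) (1.59,-4.79) (5.34,-2.07) (3.31,0.93) (1.55,2.10) (-3.17,1.96)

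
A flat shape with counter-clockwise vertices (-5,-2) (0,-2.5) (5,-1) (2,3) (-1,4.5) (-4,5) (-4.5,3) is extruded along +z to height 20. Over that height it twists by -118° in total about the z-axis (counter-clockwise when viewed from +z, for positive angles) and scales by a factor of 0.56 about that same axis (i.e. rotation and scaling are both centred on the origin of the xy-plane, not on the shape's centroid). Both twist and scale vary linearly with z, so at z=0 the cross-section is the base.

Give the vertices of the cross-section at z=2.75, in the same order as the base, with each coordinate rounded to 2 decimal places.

t = z/height = 2.75/20 = 0.1375
s = 1 + (scale-1)·z/height = 1 + (0.56-1)·2.75/20 = 0.939500
θ = twist·z/height = -118°·2.75/20 = -16.2250° = -0.283180 rad
cos θ = 0.960172, sin θ = -0.279410 (intermediates below are computed at full precision and shown rounded to 5 d.p.)
v1: (-5,-2) → rotate → (-5.35968,-0.52329) → ×s → (-5.03542,-0.49163) → (-5.04,-0.49)
v2: (0,-2.5) → rotate → (-0.69853,-2.40043) → ×s → (-0.65626,-2.25520) → (-0.66,-2.26)
v3: (5,-1) → rotate → (4.52145,-2.35722) → ×s → (4.24790,-2.21461) → (4.25,-2.21)
v4: (2,3) → rotate → (2.75857,2.32170) → ×s → (2.59168,2.18123) → (2.59,2.18)
v5: (-1,4.5) → rotate → (0.29717,4.60018) → ×s → (0.27919,4.32187) → (0.28,4.32)
v6: (-4,5) → rotate → (-2.44364,5.91850) → ×s → (-2.29580,5.56043) → (-2.30,5.56)
v7: (-4.5,3) → rotate → (-3.48254,4.13786) → ×s → (-3.27185,3.88752) → (-3.27,3.89)

Cross-section at z=2.75: (-5.04,-0.49) (-0.66,-2.26) (4.25,-2.21) (2.59,2.18) (0.28,4.32) (-2.30,5.56) (-3.27,3.89)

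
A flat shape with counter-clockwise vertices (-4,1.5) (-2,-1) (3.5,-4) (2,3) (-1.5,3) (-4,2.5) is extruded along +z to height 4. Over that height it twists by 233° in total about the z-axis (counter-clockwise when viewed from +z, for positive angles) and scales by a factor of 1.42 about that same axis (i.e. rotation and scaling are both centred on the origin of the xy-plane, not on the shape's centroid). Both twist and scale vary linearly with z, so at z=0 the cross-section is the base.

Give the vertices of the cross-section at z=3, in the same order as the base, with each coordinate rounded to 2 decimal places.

Cross-section at z=3: (5.06,-2.45) (2.74,1.07) (-4.10,5.66) (-2.98,-3.69) (1.60,-4.11) (4.94,-3.76)

t = z/height = 3/4 = 0.75
s = 1 + (scale-1)·z/height = 1 + (1.42-1)·3/4 = 1.315000
θ = twist·z/height = 233°·3/4 = 174.7500° = 3.049963 rad
cos θ = -0.995805, sin θ = 0.091502 (intermediates below are computed at full precision and shown rounded to 5 d.p.)
v1: (-4,1.5) → rotate → (3.84597,-1.85971) → ×s → (5.05745,-2.44552) → (5.06,-2.45)
v2: (-2,-1) → rotate → (2.08311,0.81280) → ×s → (2.73929,1.06883) → (2.74,1.07)
v3: (3.5,-4) → rotate → (-3.11931,4.30348) → ×s → (-4.10189,5.65907) → (-4.10,5.66)
v4: (2,3) → rotate → (-2.26611,-2.80441) → ×s → (-2.97994,-3.68780) → (-2.98,-3.69)
v5: (-1.5,3) → rotate → (1.21920,-3.12467) → ×s → (1.60325,-4.10894) → (1.60,-4.11)
v6: (-4,2.5) → rotate → (3.75447,-2.85552) → ×s → (4.93712,-3.75501) → (4.94,-3.76)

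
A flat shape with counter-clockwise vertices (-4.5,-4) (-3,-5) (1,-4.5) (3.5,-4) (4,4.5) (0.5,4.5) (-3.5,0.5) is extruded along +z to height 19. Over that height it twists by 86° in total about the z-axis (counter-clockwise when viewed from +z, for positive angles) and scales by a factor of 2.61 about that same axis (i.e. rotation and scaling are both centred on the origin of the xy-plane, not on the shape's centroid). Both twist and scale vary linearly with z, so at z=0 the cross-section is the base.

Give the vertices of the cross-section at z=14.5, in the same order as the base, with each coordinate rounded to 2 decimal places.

t = z/height = 14.5/19 = 0.763158
s = 1 + (scale-1)·z/height = 1 + (2.61-1)·14.5/19 = 2.228684
θ = twist·z/height = 86°·14.5/19 = 65.6316° = 1.145487 rad
cos θ = 0.412602, sin θ = 0.910911 (intermediates below are computed at full precision and shown rounded to 5 d.p.)
v1: (-4.5,-4) → rotate → (1.78693,-5.74951) → ×s → (3.98251,-12.81384) → (3.98,-12.81)
v2: (-3,-5) → rotate → (3.31675,-4.79575) → ×s → (7.39199,-10.68820) → (7.39,-10.69)
v3: (1,-4.5) → rotate → (4.51170,-0.94580) → ×s → (10.05516,-2.10789) → (10.06,-2.11)
v4: (3.5,-4) → rotate → (5.08775,1.53778) → ×s → (11.33900,3.42722) → (11.34,3.43)
v5: (4,4.5) → rotate → (-2.44869,5.50036) → ×s → (-5.45736,12.25856) → (-5.46,12.26)
v6: (0.5,4.5) → rotate → (-3.89280,2.31217) → ×s → (-8.67582,5.15309) → (-8.68,5.15)
v7: (-3.5,0.5) → rotate → (-1.89956,-2.98189) → ×s → (-4.23353,-6.64569) → (-4.23,-6.65)

Cross-section at z=14.5: (3.98,-12.81) (7.39,-10.69) (10.06,-2.11) (11.34,3.43) (-5.46,12.26) (-8.68,5.15) (-4.23,-6.65)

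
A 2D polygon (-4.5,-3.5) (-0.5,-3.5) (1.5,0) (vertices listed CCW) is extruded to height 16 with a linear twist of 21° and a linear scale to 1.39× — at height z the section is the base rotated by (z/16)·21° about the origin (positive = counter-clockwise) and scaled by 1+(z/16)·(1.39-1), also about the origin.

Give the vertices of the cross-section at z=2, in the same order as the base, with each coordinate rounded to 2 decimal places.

t = z/height = 2/16 = 0.125
s = 1 + (scale-1)·z/height = 1 + (1.39-1)·2/16 = 1.048750
θ = twist·z/height = 21°·2/16 = 2.6250° = 0.045815 rad
cos θ = 0.998951, sin θ = 0.045799 (intermediates below are computed at full precision and shown rounded to 5 d.p.)
v1: (-4.5,-3.5) → rotate → (-4.33498,-3.70242) → ×s → (-4.54631,-3.88292) → (-4.55,-3.88)
v2: (-0.5,-3.5) → rotate → (-0.33918,-3.51923) → ×s → (-0.35571,-3.69079) → (-0.36,-3.69)
v3: (1.5,0) → rotate → (1.49843,0.06870) → ×s → (1.57147,0.07205) → (1.57,0.07)

Cross-section at z=2: (-4.55,-3.88) (-0.36,-3.69) (1.57,0.07)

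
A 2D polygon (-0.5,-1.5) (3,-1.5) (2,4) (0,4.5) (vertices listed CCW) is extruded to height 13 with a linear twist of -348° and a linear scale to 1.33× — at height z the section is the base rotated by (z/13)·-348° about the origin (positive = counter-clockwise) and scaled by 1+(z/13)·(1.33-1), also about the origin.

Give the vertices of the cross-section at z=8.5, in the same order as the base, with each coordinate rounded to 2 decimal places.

Cross-section at z=8.5: (1.76,0.78) (-1.12,3.92) (-5.23,-1.49) (-4.04,-3.69)

t = z/height = 8.5/13 = 0.653846
s = 1 + (scale-1)·z/height = 1 + (1.33-1)·8.5/13 = 1.215769
θ = twist·z/height = -348°·8.5/13 = -227.5385° = -3.971295 rad
cos θ = -0.675095, sin θ = 0.737731 (intermediates below are computed at full precision and shown rounded to 5 d.p.)
v1: (-0.5,-1.5) → rotate → (1.44414,0.64378) → ×s → (1.75575,0.78268) → (1.76,0.78)
v2: (3,-1.5) → rotate → (-0.91869,3.22583) → ×s → (-1.11691,3.92187) → (-1.12,3.92)
v3: (2,4) → rotate → (-4.30111,-1.22492) → ×s → (-5.22916,-1.48922) → (-5.23,-1.49)
v4: (0,4.5) → rotate → (-3.31979,-3.03793) → ×s → (-4.03610,-3.69342) → (-4.04,-3.69)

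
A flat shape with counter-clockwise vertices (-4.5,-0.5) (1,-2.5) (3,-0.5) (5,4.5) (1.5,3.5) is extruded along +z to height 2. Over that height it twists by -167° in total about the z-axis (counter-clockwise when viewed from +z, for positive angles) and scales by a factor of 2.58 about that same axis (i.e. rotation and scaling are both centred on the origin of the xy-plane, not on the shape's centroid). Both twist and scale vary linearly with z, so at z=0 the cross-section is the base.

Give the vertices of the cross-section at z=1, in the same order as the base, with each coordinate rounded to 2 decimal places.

t = z/height = 1/2 = 0.5
s = 1 + (scale-1)·z/height = 1 + (2.58-1)·1/2 = 1.790000
θ = twist·z/height = -167°·1/2 = -83.5000° = -1.457350 rad
cos θ = 0.113203, sin θ = -0.993572 (intermediates below are computed at full precision and shown rounded to 5 d.p.)
v1: (-4.5,-0.5) → rotate → (-1.00620,4.41447) → ×s → (-1.80110,7.90190) → (-1.80,7.90)
v2: (1,-2.5) → rotate → (-2.37073,-1.27658) → ×s → (-4.24360,-2.28508) → (-4.24,-2.29)
v3: (3,-0.5) → rotate → (-0.15718,-3.03732) → ×s → (-0.28135,-5.43680) → (-0.28,-5.44)
v4: (5,4.5) → rotate → (5.03709,-4.45844) → ×s → (9.01639,-7.98062) → (9.02,-7.98)
v5: (1.5,3.5) → rotate → (3.64731,-1.09415) → ×s → (6.52868,-1.95852) → (6.53,-1.96)

Cross-section at z=1: (-1.80,7.90) (-4.24,-2.29) (-0.28,-5.44) (9.02,-7.98) (6.53,-1.96)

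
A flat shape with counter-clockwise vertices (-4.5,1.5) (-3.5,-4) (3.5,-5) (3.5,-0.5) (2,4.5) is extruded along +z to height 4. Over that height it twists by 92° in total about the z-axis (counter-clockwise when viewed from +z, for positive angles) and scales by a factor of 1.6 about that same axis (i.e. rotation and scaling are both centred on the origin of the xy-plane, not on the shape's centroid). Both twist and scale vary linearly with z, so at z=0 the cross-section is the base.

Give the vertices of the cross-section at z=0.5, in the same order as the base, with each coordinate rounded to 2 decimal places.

t = z/height = 0.5/4 = 0.125
s = 1 + (scale-1)·z/height = 1 + (1.6-1)·0.5/4 = 1.075000
θ = twist·z/height = 92°·0.5/4 = 11.5000° = 0.200713 rad
cos θ = 0.979925, sin θ = 0.199368 (intermediates below are computed at full precision and shown rounded to 5 d.p.)
v1: (-4.5,1.5) → rotate → (-4.70871,0.57273) → ×s → (-5.06187,0.61569) → (-5.06,0.62)
v2: (-3.5,-4) → rotate → (-2.63226,-4.61749) → ×s → (-2.82968,-4.96380) → (-2.83,-4.96)
v3: (3.5,-5) → rotate → (4.42658,-4.20184) → ×s → (4.75857,-4.51697) → (4.76,-4.52)
v4: (3.5,-0.5) → rotate → (3.52942,0.20783) → ×s → (3.79413,0.22341) → (3.79,0.22)
v5: (2,4.5) → rotate → (1.06269,4.80840) → ×s → (1.14240,5.16903) → (1.14,5.17)

Cross-section at z=0.5: (-5.06,0.62) (-2.83,-4.96) (4.76,-4.52) (3.79,0.22) (1.14,5.17)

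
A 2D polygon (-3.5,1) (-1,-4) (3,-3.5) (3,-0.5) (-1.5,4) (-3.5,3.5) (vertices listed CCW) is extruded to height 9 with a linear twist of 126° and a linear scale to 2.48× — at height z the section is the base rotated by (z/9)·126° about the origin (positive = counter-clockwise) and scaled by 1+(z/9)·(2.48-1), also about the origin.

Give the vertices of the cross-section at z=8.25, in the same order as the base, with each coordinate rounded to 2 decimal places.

Cross-section at z=8.25: (1.42,-8.46) (9.52,1.93) (4.40,9.93) (-1.98,6.89) (-6.99,-7.25) (-3.89,-11.00)

t = z/height = 8.25/9 = 0.916667
s = 1 + (scale-1)·z/height = 1 + (2.48-1)·8.25/9 = 2.356667
θ = twist·z/height = 126°·8.25/9 = 115.5000° = 2.015855 rad
cos θ = -0.430511, sin θ = 0.902585 (intermediates below are computed at full precision and shown rounded to 5 d.p.)
v1: (-3.5,1) → rotate → (0.60420,-3.58956) → ×s → (1.42391,-8.45940) → (1.42,-8.46)
v2: (-1,-4) → rotate → (4.04085,0.81946) → ×s → (9.52294,1.93119) → (9.52,1.93)
v3: (3,-3.5) → rotate → (1.86752,4.21454) → ×s → (4.40111,9.93228) → (4.40,9.93)
v4: (3,-0.5) → rotate → (-0.84024,2.92301) → ×s → (-1.98017,6.88856) → (-1.98,6.89)
v5: (-1.5,4) → rotate → (-2.96457,-3.07592) → ×s → (-6.98651,-7.24892) → (-6.99,-7.25)
v6: (-3.5,3.5) → rotate → (-1.65226,-4.66584) → ×s → (-3.89383,-10.99582) → (-3.89,-11.00)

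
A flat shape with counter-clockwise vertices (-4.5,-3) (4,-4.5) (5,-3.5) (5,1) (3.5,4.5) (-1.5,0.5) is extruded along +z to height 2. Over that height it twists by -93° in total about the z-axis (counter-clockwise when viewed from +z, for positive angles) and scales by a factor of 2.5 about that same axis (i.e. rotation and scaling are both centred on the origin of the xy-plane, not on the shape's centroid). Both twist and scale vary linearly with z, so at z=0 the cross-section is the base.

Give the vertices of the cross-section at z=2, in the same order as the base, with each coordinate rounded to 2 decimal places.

Cross-section at z=2: (-6.90,11.63) (-11.76,-9.40) (-9.39,-12.02) (1.84,-12.61) (10.78,-9.33) (1.44,3.68)

t = z/height = 2/2 = 1
s = 1 + (scale-1)·z/height = 1 + (2.5-1)·2/2 = 2.500000
θ = twist·z/height = -93°·2/2 = -93.0000° = -1.623156 rad
cos θ = -0.052336, sin θ = -0.998630 (intermediates below are computed at full precision and shown rounded to 5 d.p.)
v1: (-4.5,-3) → rotate → (-2.76038,4.65084) → ×s → (-6.90094,11.62710) → (-6.90,11.63)
v2: (4,-4.5) → rotate → (-4.70318,-3.75901) → ×s → (-11.75794,-9.39752) → (-11.76,-9.40)
v3: (5,-3.5) → rotate → (-3.75688,-4.80997) → ×s → (-9.39221,-12.02493) → (-9.39,-12.02)
v4: (5,1) → rotate → (0.73695,-5.04548) → ×s → (1.84237,-12.61371) → (1.84,-12.61)
v5: (3.5,4.5) → rotate → (4.31066,-3.73072) → ×s → (10.77664,-9.32679) → (10.78,-9.33)
v6: (-1.5,0.5) → rotate → (0.57782,1.47178) → ×s → (1.44455,3.67944) → (1.44,3.68)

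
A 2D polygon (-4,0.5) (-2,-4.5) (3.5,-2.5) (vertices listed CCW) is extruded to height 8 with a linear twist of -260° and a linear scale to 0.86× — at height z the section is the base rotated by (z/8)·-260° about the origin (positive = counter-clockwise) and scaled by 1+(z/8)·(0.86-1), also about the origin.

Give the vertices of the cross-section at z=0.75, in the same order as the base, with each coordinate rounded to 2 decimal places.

Cross-section at z=0.75: (-3.39,2.08) (-3.63,-3.23) (2.13,-3.67)

t = z/height = 0.75/8 = 0.09375
s = 1 + (scale-1)·z/height = 1 + (0.86-1)·0.75/8 = 0.986875
θ = twist·z/height = -260°·0.75/8 = -24.3750° = -0.425424 rad
cos θ = 0.910864, sin θ = -0.412707 (intermediates below are computed at full precision and shown rounded to 5 d.p.)
v1: (-4,0.5) → rotate → (-3.43710,2.10626) → ×s → (-3.39199,2.07862) → (-3.39,2.08)
v2: (-2,-4.5) → rotate → (-3.67891,-3.27347) → ×s → (-3.63062,-3.23051) → (-3.63,-3.23)
v3: (3.5,-2.5) → rotate → (2.15626,-3.72163) → ×s → (2.12795,-3.67279) → (2.13,-3.67)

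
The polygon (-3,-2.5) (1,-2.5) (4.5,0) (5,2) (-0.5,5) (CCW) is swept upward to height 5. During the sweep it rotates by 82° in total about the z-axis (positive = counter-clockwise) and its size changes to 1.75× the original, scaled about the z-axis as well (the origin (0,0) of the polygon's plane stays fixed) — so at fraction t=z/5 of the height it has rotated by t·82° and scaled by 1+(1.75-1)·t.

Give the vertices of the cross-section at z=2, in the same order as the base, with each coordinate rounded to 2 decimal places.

Cross-section at z=2: (-1.52,-4.84) (2.85,-2.03) (4.92,3.17) (4.06,5.71) (-4.07,5.11)

t = z/height = 2/5 = 0.4
s = 1 + (scale-1)·z/height = 1 + (1.75-1)·2/5 = 1.300000
θ = twist·z/height = 82°·2/5 = 32.8000° = 0.572468 rad
cos θ = 0.840567, sin θ = 0.541708 (intermediates below are computed at full precision and shown rounded to 5 d.p.)
v1: (-3,-2.5) → rotate → (-1.16743,-3.72654) → ×s → (-1.51766,-4.84450) → (-1.52,-4.84)
v2: (1,-2.5) → rotate → (2.19484,-1.55971) → ×s → (2.85329,-2.02762) → (2.85,-2.03)
v3: (4.5,0) → rotate → (3.78255,2.43769) → ×s → (4.91731,3.16899) → (4.92,3.17)
v4: (5,2) → rotate → (3.11942,4.38967) → ×s → (4.05524,5.70658) → (4.06,5.71)
v5: (-0.5,5) → rotate → (-3.12882,3.93198) → ×s → (-4.06747,5.11157) → (-4.07,5.11)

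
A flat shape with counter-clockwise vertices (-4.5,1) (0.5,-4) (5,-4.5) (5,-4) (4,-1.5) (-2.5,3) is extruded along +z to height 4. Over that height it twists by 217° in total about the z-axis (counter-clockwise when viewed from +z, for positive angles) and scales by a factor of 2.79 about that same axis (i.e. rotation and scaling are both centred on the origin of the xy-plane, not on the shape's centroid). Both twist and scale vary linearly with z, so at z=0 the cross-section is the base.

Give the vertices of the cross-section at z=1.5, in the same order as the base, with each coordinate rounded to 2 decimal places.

t = z/height = 1.5/4 = 0.375
s = 1 + (scale-1)·z/height = 1 + (2.79-1)·1.5/4 = 1.671250
θ = twist·z/height = 217°·1.5/4 = 81.3750° = 1.420262 rad
cos θ = 0.149967, sin θ = 0.988691 (intermediates below are computed at full precision and shown rounded to 5 d.p.)
v1: (-4.5,1) → rotate → (-1.66354,-4.29914) → ×s → (-2.78019,-7.18494) → (-2.78,-7.18)
v2: (0.5,-4) → rotate → (4.02975,-0.10552) → ×s → (6.73472,-0.17635) → (6.73,-0.18)
v3: (5,-4.5) → rotate → (5.19894,4.26860) → ×s → (8.68873,7.13391) → (8.69,7.13)
v4: (5,-4) → rotate → (4.70460,4.34359) → ×s → (7.86256,7.25922) → (7.86,7.26)
v5: (4,-1.5) → rotate → (2.08290,3.72981) → ×s → (3.48105,6.23345) → (3.48,6.23)
v6: (-2.5,3) → rotate → (-3.34099,-2.02183) → ×s → (-5.58363,-3.37898) → (-5.58,-3.38)

Cross-section at z=1.5: (-2.78,-7.18) (6.73,-0.18) (8.69,7.13) (7.86,7.26) (3.48,6.23) (-5.58,-3.38)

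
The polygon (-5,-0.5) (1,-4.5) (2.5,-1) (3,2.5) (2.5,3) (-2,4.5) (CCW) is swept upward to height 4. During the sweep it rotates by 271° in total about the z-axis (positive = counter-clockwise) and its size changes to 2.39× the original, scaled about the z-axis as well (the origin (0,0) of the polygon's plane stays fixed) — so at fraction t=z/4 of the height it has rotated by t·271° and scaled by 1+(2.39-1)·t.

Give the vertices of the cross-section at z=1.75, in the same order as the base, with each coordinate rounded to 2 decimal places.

Cross-section at z=1.75: (4.55,-6.68) (5.59,4.87) (-0.51,4.30) (-5.84,2.32) (-6.16,1.22) (-4.82,-6.28)

t = z/height = 1.75/4 = 0.4375
s = 1 + (scale-1)·z/height = 1 + (2.39-1)·1.75/4 = 1.608125
θ = twist·z/height = 271°·1.75/4 = 118.5625° = 2.069306 rad
cos θ = -0.478117, sin θ = 0.878296 (intermediates below are computed at full precision and shown rounded to 5 d.p.)
v1: (-5,-0.5) → rotate → (2.82973,-4.15242) → ×s → (4.55057,-6.67761) → (4.55,-6.68)
v2: (1,-4.5) → rotate → (3.47422,3.02982) → ×s → (5.58697,4.87233) → (5.59,4.87)
v3: (2.5,-1) → rotate → (-0.31700,2.67386) → ×s → (-0.50977,4.29990) → (-0.51,4.30)
v4: (3,2.5) → rotate → (-3.63009,1.43960) → ×s → (-5.83764,2.31505) → (-5.84,2.32)
v5: (2.5,3) → rotate → (-3.83018,0.76139) → ×s → (-6.15941,1.22441) → (-6.16,1.22)
v6: (-2,4.5) → rotate → (-2.99610,-3.90812) → ×s → (-4.81810,-6.28474) → (-4.82,-6.28)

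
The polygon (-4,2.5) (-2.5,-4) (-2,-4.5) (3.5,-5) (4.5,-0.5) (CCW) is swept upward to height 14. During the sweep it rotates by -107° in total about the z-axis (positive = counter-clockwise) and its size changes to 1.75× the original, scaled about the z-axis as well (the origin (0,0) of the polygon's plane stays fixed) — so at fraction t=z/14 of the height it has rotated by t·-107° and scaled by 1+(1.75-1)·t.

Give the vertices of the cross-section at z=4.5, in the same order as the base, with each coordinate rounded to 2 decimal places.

t = z/height = 4.5/14 = 0.321429
s = 1 + (scale-1)·z/height = 1 + (1.75-1)·4.5/14 = 1.241071
θ = twist·z/height = -107°·4.5/14 = -34.3929° = -0.600269 rad
cos θ = 0.825184, sin θ = -0.564864 (intermediates below are computed at full precision and shown rounded to 5 d.p.)
v1: (-4,2.5) → rotate → (-1.88858,4.32242) → ×s → (-2.34386,5.36443) → (-2.34,5.36)
v2: (-2.5,-4) → rotate → (-4.32242,-1.88858) → ×s → (-5.36443,-2.34386) → (-5.36,-2.34)
v3: (-2,-4.5) → rotate → (-4.19226,-2.58360) → ×s → (-5.20289,-3.20643) → (-5.20,-3.21)
v4: (3.5,-5) → rotate → (0.06382,-6.10294) → ×s → (0.07921,-7.57419) → (0.08,-7.57)
v5: (4.5,-0.5) → rotate → (3.43090,-2.95448) → ×s → (4.25799,-3.66672) → (4.26,-3.67)

Cross-section at z=4.5: (-2.34,5.36) (-5.36,-2.34) (-5.20,-3.21) (0.08,-7.57) (4.26,-3.67)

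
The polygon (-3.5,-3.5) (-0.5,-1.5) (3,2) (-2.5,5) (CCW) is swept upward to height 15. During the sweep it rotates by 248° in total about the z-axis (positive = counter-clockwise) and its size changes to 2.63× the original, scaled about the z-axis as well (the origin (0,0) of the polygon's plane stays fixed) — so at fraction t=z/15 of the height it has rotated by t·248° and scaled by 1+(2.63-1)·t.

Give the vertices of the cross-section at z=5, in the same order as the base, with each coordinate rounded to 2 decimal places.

Cross-section at z=5: (4.67,-6.05) (2.20,-1.06) (-2.47,4.99) (-8.15,-2.84)

t = z/height = 5/15 = 0.333333
s = 1 + (scale-1)·z/height = 1 + (2.63-1)·5/15 = 1.543333
θ = twist·z/height = 248°·5/15 = 82.6667° = 1.442806 rad
cos θ = 0.127642, sin θ = 0.991820 (intermediates below are computed at full precision and shown rounded to 5 d.p.)
v1: (-3.5,-3.5) → rotate → (3.02463,-3.91812) → ×s → (4.66801,-6.04696) → (4.67,-6.05)
v2: (-0.5,-1.5) → rotate → (1.42391,-0.68737) → ×s → (2.19757,-1.06085) → (2.20,-1.06)
v3: (3,2) → rotate → (-1.60072,3.23074) → ×s → (-2.47044,4.98612) → (-2.47,4.99)
v4: (-2.5,5) → rotate → (-5.27821,-1.84134) → ×s → (-8.14603,-2.84181) → (-8.15,-2.84)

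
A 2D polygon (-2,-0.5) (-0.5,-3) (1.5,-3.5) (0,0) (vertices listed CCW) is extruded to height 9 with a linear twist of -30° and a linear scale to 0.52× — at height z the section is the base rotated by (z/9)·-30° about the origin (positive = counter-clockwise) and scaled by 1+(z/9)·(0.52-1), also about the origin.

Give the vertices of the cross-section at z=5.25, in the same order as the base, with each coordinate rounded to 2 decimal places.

Cross-section at z=5.25: (-1.48,0.09) (-0.99,-1.95) (0.27,-2.73) (0.00,0.00)

t = z/height = 5.25/9 = 0.583333
s = 1 + (scale-1)·z/height = 1 + (0.52-1)·5.25/9 = 0.720000
θ = twist·z/height = -30°·5.25/9 = -17.5000° = -0.305433 rad
cos θ = 0.953717, sin θ = -0.300706 (intermediates below are computed at full precision and shown rounded to 5 d.p.)
v1: (-2,-0.5) → rotate → (-2.05779,0.12455) → ×s → (-1.48161,0.08968) → (-1.48,0.09)
v2: (-0.5,-3) → rotate → (-1.37898,-2.71080) → ×s → (-0.99286,-1.95177) → (-0.99,-1.95)
v3: (1.5,-3.5) → rotate → (0.37811,-3.78907) → ×s → (0.27224,-2.72813) → (0.27,-2.73)
v4: (0,0) → rotate → (0.00000,0.00000) → ×s → (0.00000,0.00000) → (0.00,0.00)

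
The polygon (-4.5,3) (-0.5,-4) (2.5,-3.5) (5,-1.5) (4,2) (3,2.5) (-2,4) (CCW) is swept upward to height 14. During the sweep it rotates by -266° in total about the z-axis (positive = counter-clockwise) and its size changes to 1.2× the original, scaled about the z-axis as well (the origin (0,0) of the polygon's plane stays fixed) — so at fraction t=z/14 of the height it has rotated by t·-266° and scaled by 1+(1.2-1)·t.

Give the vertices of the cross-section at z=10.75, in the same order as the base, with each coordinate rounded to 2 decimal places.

t = z/height = 10.75/14 = 0.767857
s = 1 + (scale-1)·z/height = 1 + (1.2-1)·10.75/14 = 1.153571
θ = twist·z/height = -266°·10.75/14 = -204.2500° = -3.564835 rad
cos θ = -0.911762, sin θ = 0.410719 (intermediates below are computed at full precision and shown rounded to 5 d.p.)
v1: (-4.5,3) → rotate → (2.87077,-4.58352) → ×s → (3.31164,-5.28742) → (3.31,-5.29)
v2: (-0.5,-4) → rotate → (2.09876,3.44169) → ×s → (2.42107,3.97023) → (2.42,3.97)
v3: (2.5,-3.5) → rotate → (-0.84189,4.21796) → ×s → (-0.97118,4.86572) → (-0.97,4.87)
v4: (5,-1.5) → rotate → (-3.94273,3.42124) → ×s → (-4.54822,3.94664) → (-4.55,3.95)
v5: (4,2) → rotate → (-4.46849,-0.18065) → ×s → (-5.15472,-0.20839) → (-5.15,-0.21)
v6: (3,2.5) → rotate → (-3.76208,-1.04725) → ×s → (-4.33983,-1.20808) → (-4.34,-1.21)
v7: (-2,4) → rotate → (0.18065,-4.46849) → ×s → (0.20839,-5.15472) → (0.21,-5.15)

Cross-section at z=10.75: (3.31,-5.29) (2.42,3.97) (-0.97,4.87) (-4.55,3.95) (-5.15,-0.21) (-4.34,-1.21) (0.21,-5.15)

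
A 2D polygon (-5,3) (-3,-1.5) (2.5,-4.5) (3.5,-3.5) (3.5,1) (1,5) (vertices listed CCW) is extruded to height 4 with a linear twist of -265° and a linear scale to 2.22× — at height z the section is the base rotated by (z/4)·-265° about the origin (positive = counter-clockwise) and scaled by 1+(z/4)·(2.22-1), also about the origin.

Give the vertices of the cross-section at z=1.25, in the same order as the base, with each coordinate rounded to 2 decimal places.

t = z/height = 1.25/4 = 0.3125
s = 1 + (scale-1)·z/height = 1 + (2.22-1)·1.25/4 = 1.381250
θ = twist·z/height = -265°·1.25/4 = -82.8125° = -1.445351 rad
cos θ = 0.125117, sin θ = -0.992142 (intermediates below are computed at full precision and shown rounded to 5 d.p.)
v1: (-5,3) → rotate → (2.35084,5.33606) → ×s → (3.24710,7.37043) → (3.25,7.37)
v2: (-3,-1.5) → rotate → (-1.86356,2.78875) → ×s → (-2.57405,3.85196) → (-2.57,3.85)
v3: (2.5,-4.5) → rotate → (-4.15185,-3.04338) → ×s → (-5.73474,-4.20367) → (-5.73,-4.20)
v4: (3.5,-3.5) → rotate → (-3.03459,-3.91041) → ×s → (-4.19153,-5.40125) → (-4.19,-5.40)
v5: (3.5,1) → rotate → (1.43005,-3.34738) → ×s → (1.97526,-4.62357) → (1.98,-4.62)
v6: (1,5) → rotate → (5.08583,-0.36656) → ×s → (7.02480,-0.50631) → (7.02,-0.51)

Cross-section at z=1.25: (3.25,7.37) (-2.57,3.85) (-5.73,-4.20) (-4.19,-5.40) (1.98,-4.62) (7.02,-0.51)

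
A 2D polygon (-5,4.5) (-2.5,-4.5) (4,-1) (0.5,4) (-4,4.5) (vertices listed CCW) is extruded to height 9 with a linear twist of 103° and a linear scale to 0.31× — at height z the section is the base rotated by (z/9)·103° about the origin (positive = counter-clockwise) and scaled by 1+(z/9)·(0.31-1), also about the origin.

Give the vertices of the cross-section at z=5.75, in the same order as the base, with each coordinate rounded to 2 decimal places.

t = z/height = 5.75/9 = 0.638889
s = 1 + (scale-1)·z/height = 1 + (0.31-1)·5.75/9 = 0.559167
θ = twist·z/height = 103°·5.75/9 = 65.8056° = 1.148524 rad
cos θ = 0.409835, sin θ = 0.912160 (intermediates below are computed at full precision and shown rounded to 5 d.p.)
v1: (-5,4.5) → rotate → (-6.15389,-2.71654) → ×s → (-3.44105,-1.51900) → (-3.44,-1.52)
v2: (-2.5,-4.5) → rotate → (3.08013,-4.12466) → ×s → (1.72231,-2.30637) → (1.72,-2.31)
v3: (4,-1) → rotate → (2.55150,3.23880) → ×s → (1.42671,1.81103) → (1.43,1.81)
v4: (0.5,4) → rotate → (-3.44372,2.09542) → ×s → (-1.92561,1.17169) → (-1.93,1.17)
v5: (-4,4.5) → rotate → (-5.74406,-1.80438) → ×s → (-3.21189,-1.00895) → (-3.21,-1.01)

Cross-section at z=5.75: (-3.44,-1.52) (1.72,-2.31) (1.43,1.81) (-1.93,1.17) (-3.21,-1.01)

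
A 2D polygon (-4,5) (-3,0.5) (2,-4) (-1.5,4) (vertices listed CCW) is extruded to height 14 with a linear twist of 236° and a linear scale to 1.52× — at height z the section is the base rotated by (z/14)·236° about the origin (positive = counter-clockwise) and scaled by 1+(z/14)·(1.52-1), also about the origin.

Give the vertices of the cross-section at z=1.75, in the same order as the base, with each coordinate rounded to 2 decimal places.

t = z/height = 1.75/14 = 0.125
s = 1 + (scale-1)·z/height = 1 + (1.52-1)·1.75/14 = 1.065000
θ = twist·z/height = 236°·1.75/14 = 29.5000° = 0.514872 rad
cos θ = 0.870356, sin θ = 0.492424 (intermediates below are computed at full precision and shown rounded to 5 d.p.)
v1: (-4,5) → rotate → (-5.94354,2.38208) → ×s → (-6.32987,2.53692) → (-6.33,2.54)
v2: (-3,0.5) → rotate → (-2.85728,-1.04209) → ×s → (-3.04300,-1.10983) → (-3.04,-1.11)
v3: (2,-4) → rotate → (3.71041,-2.49658) → ×s → (3.95158,-2.65885) → (3.95,-2.66)
v4: (-1.5,4) → rotate → (-3.27523,2.74279) → ×s → (-3.48812,2.92107) → (-3.49,2.92)

Cross-section at z=1.75: (-6.33,2.54) (-3.04,-1.11) (3.95,-2.66) (-3.49,2.92)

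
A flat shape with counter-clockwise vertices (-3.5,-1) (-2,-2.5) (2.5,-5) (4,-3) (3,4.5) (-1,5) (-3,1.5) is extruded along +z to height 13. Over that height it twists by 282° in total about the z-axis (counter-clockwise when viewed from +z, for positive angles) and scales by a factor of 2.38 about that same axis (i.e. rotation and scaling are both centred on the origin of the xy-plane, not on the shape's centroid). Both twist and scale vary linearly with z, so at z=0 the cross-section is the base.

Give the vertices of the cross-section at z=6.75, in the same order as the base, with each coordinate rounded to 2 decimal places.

t = z/height = 6.75/13 = 0.519231
s = 1 + (scale-1)·z/height = 1 + (2.38-1)·6.75/13 = 1.716538
θ = twist·z/height = 282°·6.75/13 = 146.4231° = 2.555565 rad
cos θ = -0.833144, sin θ = 0.553056 (intermediates below are computed at full precision and shown rounded to 5 d.p.)
v1: (-3.5,-1) → rotate → (3.46906,-1.10255) → ×s → (5.95478,-1.89257) → (5.95,-1.89)
v2: (-2,-2.5) → rotate → (3.04893,0.97675) → ×s → (5.23360,1.67663) → (5.23,1.68)
v3: (2.5,-5) → rotate → (0.68242,5.54836) → ×s → (1.17140,9.52397) → (1.17,9.52)
v4: (4,-3) → rotate → (-1.67341,4.71166) → ×s → (-2.87247,8.08774) → (-2.87,8.09)
v5: (3,4.5) → rotate → (-4.98818,-2.08998) → ×s → (-8.56241,-3.58753) → (-8.56,-3.59)
v6: (-1,5) → rotate → (-1.93214,-4.71878) → ×s → (-3.31659,-8.09996) → (-3.32,-8.10)
v7: (-3,1.5) → rotate → (1.66985,-2.90888) → ×s → (2.86636,-4.99321) → (2.87,-4.99)

Cross-section at z=6.75: (5.95,-1.89) (5.23,1.68) (1.17,9.52) (-2.87,8.09) (-8.56,-3.59) (-3.32,-8.10) (2.87,-4.99)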